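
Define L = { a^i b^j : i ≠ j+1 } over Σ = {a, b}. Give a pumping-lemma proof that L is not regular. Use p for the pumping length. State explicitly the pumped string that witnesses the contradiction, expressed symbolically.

a^{p+p!} b^{p+p!-1}

Assume L is regular. Let p be the pumping length given by the pumping lemma.
Choose w = a^p b^{p+p!-1}. Since p ≠ (p+p!-1)+1 = p+p!, w ∈ L; and |w| ≥ p.
By the pumping lemma, w = xyz with |xy| ≤ p and y is nonempty.
Because |xy| ≤ p and w begins with p copies of a, we have y = a^k with 1 ≤ k ≤ p.
Since 1 ≤ k ≤ p, k divides p!; set t = 1 + p!/k. Then xy^t z has p + (p!/k)·k = p + p! copies of a. Now the a-count is p+p! and (b-count)+1 = (p+p!-1)+1 = p+p!, so i ≠ j+1 fails. So xy^t z = a^{p+p!} b^{p+p!-1} ∉ L.
Contradiction. Therefore L is not regular.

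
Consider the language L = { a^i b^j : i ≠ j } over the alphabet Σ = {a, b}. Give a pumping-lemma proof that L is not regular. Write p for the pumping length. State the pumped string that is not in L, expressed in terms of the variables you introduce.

Toward a contradiction, assume L is regular with pumping length p.
Choose w = a^p b^{p+p!}. Since p ≠ p+p!, w ∈ L; and |w| ≥ p.
By the pumping lemma, w = xyz with |xy| ≤ p and |y| > 0.
Because |xy| ≤ p and w begins with p copies of a, we have y = a^k with 1 ≤ k ≤ p.
Since 1 ≤ k ≤ p, k divides p!; set t = 1 + p!/k. Then xy^t z has p + (p!/k)·k = p + p! copies of a. Now the a-count equals the b-count, so i ≠ j fails. So xy^t z = a^{p+p!} b^{p+p!} ∉ L.
Contradiction. Therefore L is not regular.

a^{p+p!} b^{p+p!}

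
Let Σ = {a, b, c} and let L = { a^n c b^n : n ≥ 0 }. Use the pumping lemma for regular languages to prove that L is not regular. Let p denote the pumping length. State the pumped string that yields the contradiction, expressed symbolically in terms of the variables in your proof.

Suppose for contradiction that L is regular, and let p be the pumping length.
Take w = a^p c b^p ∈ L with |w| = 2p+1 ≥ p.
Write w = xyz as guaranteed by the lemma, with |xy| ≤ p and |y| ≥ 1.
The first p characters of w are a's, so xy (and hence y) consists only of a's. Write y = a^k, 1 ≤ k ≤ p.
Pump with i = 2: xy^2z = a^{p+k} c b^p, which would require p+k = p. But k ≥ 1, so xy^2z ∉ L.
This contradicts the pumping lemma, so L is not regular.

a^{p+k} c b^p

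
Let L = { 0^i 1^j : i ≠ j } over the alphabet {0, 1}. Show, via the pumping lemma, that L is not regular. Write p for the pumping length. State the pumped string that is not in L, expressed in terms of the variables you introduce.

0^{p+p!} 1^{p+p!}

Assume L is regular. Let p be the pumping length given by the pumping lemma.
Choose w = 0^p 1^{p+p!}. Since p ≠ p+p!, w ∈ L; and |w| ≥ p.
By the pumping lemma, w = xyz with |xy| ≤ p and |y| > 0.
Since the first p symbols of w are all 0's and |xy| ≤ p, y lies entirely in the leading 0-block: y = 0^k for some k with 1 ≤ k ≤ p.
Since 1 ≤ k ≤ p, k divides p!; set t = 1 + p!/k. Then xy^t z has p + (p!/k)·k = p + p! copies of 0. Now the 0-count equals the 1-count, so i ≠ j fails. So xy^t z = 0^{p+p!} 1^{p+p!} ∉ L.
Contradiction. Therefore L is not regular.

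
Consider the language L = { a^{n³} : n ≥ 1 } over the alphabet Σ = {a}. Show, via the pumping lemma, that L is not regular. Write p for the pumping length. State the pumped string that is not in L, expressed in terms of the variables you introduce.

Assume L is regular; let p be its pumping constant.
Take w = a^{p³} ∈ L with |w| = p³ ≥ p.
By the pumping lemma, w = xyz with |xy| ≤ p and |y| ≥ 1.
Then y = a^k for some k with 1 ≤ k ≤ p.
Pump with i = 2: xy^2z = a^{p³+k}. Since 1 ≤ k ≤ p, p³ < p³+k ≤ p³+p < p³+3p²+3p+1 = (p+1)³, so p³+k is not a perfect cube. So xy^2z ∉ L.
This is a contradiction; hence L is not regular.

a^{p³+k}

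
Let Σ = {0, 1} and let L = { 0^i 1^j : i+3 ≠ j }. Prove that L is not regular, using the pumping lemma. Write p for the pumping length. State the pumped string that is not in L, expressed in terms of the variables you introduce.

Suppose for contradiction that L is regular, and let p be the pumping length.
Choose w = 0^p 1^{p+p!+3}. Since p ≠ (p+p!+3)-3 = p+p!, w ∈ L; and |w| ≥ p.
By the pumping lemma, w = xyz with |xy| ≤ p and y is nonempty.
Since the first p symbols of w are all 0's and |xy| ≤ p, y lies entirely in the leading 0-block: y = 0^k for some k with 1 ≤ k ≤ p.
Since 1 ≤ k ≤ p, k divides p!; set t = 1 + p!/k. Then xy^t z has p + (p!/k)·k = p + p! copies of 0. Now the 0-count is p+p! and (1-count)-3 = (p+p!+3)-3 = p+p!, so i+3 ≠ j fails. So xy^t z = 0^{p+p!} 1^{p+p!+3} ∉ L.
This is a contradiction; hence L is not regular.

0^{p+p!} 1^{p+p!+3}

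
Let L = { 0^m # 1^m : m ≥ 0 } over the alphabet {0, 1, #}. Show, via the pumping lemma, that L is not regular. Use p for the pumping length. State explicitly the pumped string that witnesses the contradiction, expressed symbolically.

0^{p+k} # 1^p

Assume L is regular; let p be its pumping constant.
Take w = 0^p # 1^p ∈ L with |w| = 2p+1 ≥ p.
By the pumping lemma, w = xyz with |xy| ≤ p and y is nonempty.
Because |xy| ≤ p and w begins with p copies of 0, we have y = 0^k with 1 ≤ k ≤ p.
Pump with i = 2: xy^2z = 0^{p+k} # 1^p, which would require p+k = p. But k ≥ 1, so xy^2z ∉ L.
This contradicts the pumping lemma, so L is not regular.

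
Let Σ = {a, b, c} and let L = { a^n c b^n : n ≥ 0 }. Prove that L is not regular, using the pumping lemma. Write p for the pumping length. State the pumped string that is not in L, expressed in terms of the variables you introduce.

Assume L is regular; let p be its pumping constant.
Take w = a^p c b^p ∈ L with |w| = 2p+1 ≥ p.
By the pumping lemma, w = xyz with |xy| ≤ p and y is nonempty.
Because |xy| ≤ p and w begins with p copies of a, we have y = a^k with 1 ≤ k ≤ p.
Pump with i = 2: xy^2z = a^{p+k} c b^p, which would require p+k = p. But k ≥ 1, so xy^2z ∉ L.
Contradiction. Therefore L is not regular.

a^{p+k} c b^p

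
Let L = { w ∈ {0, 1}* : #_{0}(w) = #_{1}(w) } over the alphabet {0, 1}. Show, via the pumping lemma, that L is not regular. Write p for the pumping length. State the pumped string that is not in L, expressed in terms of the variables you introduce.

Toward a contradiction, assume L is regular with pumping length p.
Choose w = 0^p 1^p ∈ L with |w| = 2p ≥ p.
Write w = xyz as guaranteed by the lemma, with |xy| ≤ p and y is nonempty.
The first p characters of w are 0's, so xy (and hence y) consists only of 0's. Write y = 0^k, 1 ≤ k ≤ p.
Pump with i = 2: xy^2z = 0^{p+k} 1^p has p+k occurrences of 0 but only p of 1. Since k ≥ 1 the counts differ, so xy^2z ∉ L.
This contradicts the pumping lemma, so L is not regular.

0^{p+k} 1^p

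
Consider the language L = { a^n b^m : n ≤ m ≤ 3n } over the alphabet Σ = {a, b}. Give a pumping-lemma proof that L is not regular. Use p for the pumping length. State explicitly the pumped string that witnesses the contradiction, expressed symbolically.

a^{p+k} b^p

Assume L is regular; let p be its pumping constant.
Take w = a^p b^p ∈ L (since p ≤ p ≤ 3p), with |w| = 2p ≥ p.
The pumping lemma gives a decomposition w = xyz where |xy| ≤ p and |y| ≥ 1.
The first p characters of w are a's, so xy (and hence y) consists only of a's. Write y = a^k, 1 ≤ k ≤ p.
Pump with i = 2: xy^2z = a^{p+k} b^p. Now n = p+k > p = m, so the condition n ≤ m fails. Thus xy^2z ∉ L.
Contradiction. Therefore L is not regular.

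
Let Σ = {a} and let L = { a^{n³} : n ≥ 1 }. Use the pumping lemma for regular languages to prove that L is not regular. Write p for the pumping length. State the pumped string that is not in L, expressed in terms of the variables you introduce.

a^{p³+k}

Assume L is regular. Let p be the pumping length given by the pumping lemma.
Take w = a^{p³} ∈ L with |w| = p³ ≥ p.
Write w = xyz as guaranteed by the lemma, with |xy| ≤ p and |y| ≥ 1.
Then y = a^k for some k with 1 ≤ k ≤ p.
Pump with i = 2: xy^2z = a^{p³+k}. Since 1 ≤ k ≤ p, p³ < p³+k ≤ p³+p < p³+3p²+3p+1 = (p+1)³, so p³+k is not a perfect cube. So xy^2z ∉ L.
This is a contradiction; hence L is not regular.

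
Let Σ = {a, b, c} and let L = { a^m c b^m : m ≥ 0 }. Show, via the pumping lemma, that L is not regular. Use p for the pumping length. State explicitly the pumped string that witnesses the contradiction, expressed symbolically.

Assume L is regular. Let p be the pumping length given by the pumping lemma.
Take w = a^p c b^p ∈ L with |w| = 2p+1 ≥ p.
The pumping lemma gives a decomposition w = xyz where |xy| ≤ p and |y| ≥ 1.
Because |xy| ≤ p and w begins with p copies of a, we have y = a^k with 1 ≤ k ≤ p.
Pump with i = 2: xy^2z = a^{p+k} c b^p, which would require p+k = p. But k ≥ 1, so xy^2z ∉ L.
This contradicts the pumping lemma, so L is not regular.

a^{p+k} c b^p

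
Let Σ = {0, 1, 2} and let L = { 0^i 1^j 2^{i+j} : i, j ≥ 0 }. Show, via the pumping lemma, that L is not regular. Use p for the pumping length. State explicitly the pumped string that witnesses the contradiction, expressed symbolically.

Assume L is regular; let p be its pumping constant.
Take w = 0^p 1^p 2^{2p} ∈ L (with i=j=p, i+j=2p), |w| = 4p ≥ p.
By the pumping lemma, w = xyz with |xy| ≤ p and y is nonempty.
Because |xy| ≤ p and w begins with p copies of 0, we have y = 0^k with 1 ≤ k ≤ p.
Consider xy^2z = 0^{p+k} 1^p 2^{2p}. Now the 0- and 1-counts sum to 2p+k, but the 2-count is 2p ≠ 2p+k. So xy^2z ∉ L.
This contradicts the pumping lemma, so L is not regular.

0^{p+k} 1^p 2^{2p}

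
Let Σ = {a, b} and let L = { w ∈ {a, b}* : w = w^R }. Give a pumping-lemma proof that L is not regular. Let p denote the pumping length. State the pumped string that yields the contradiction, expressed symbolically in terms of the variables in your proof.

Assume L is regular. Let p be the pumping length given by the pumping lemma.
Take w = a^p b a^p, a palindrome of length 2p+1 ≥ p.
Write w = xyz as guaranteed by the lemma, with |xy| ≤ p and |y| > 0.
Since the first p symbols of w are all a's and |xy| ≤ p, y lies entirely in the leading a-block: y = a^k for some k with 1 ≤ k ≤ p.
Pump with i = 2: xy^2z = a^{p+k} b a^p. Its reverse is a^p b a^{p+k}, which differs from xy^2z since k ≥ 1. So xy^2z is not a palindrome and xy^2z ∉ L.
Contradiction. Therefore L is not regular.

a^{p+k} b a^p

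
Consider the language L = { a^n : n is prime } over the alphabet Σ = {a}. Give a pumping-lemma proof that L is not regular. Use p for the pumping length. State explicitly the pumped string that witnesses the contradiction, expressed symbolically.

Suppose for contradiction that L is regular, and let p be the pumping length.
Let q be a prime with q ≥ p+2 (infinitely many primes exist), and take w = a^q ∈ L with |w| = q ≥ p.
By the pumping lemma, w = xyz with |xy| ≤ p and |y| > 0.
Then y = a^k for some k with 1 ≤ k ≤ p.
Since 1 ≤ k ≤ p, |xz| = q-k. Pump with i = q+1: |xy^{q+1}z| = (q-k)+(q+1)k = q+qk = q(1+k), which is composite (both factors ≥ 2). So xy^{q+1}z = a^{q(1+k)} ∉ L.
This is a contradiction; hence L is not regular.

a^{q(1+k)}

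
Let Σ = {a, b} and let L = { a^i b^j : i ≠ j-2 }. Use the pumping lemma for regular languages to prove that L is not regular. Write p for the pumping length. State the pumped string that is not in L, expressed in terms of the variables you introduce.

a^{p+p!} b^{p+p!+2}

Assume L is regular. Let p be the pumping length given by the pumping lemma.
Choose w = a^p b^{p+p!+2}. Since p ≠ (p+p!+2)-2 = p+p!, w ∈ L; and |w| ≥ p.
The pumping lemma gives a decomposition w = xyz where |xy| ≤ p and |y| ≥ 1.
Because |xy| ≤ p and w begins with p copies of a, we have y = a^k with 1 ≤ k ≤ p.
Since 1 ≤ k ≤ p, k divides p!; set t = 1 + p!/k. Then xy^t z has p + (p!/k)·k = p + p! copies of a. Now the a-count is p+p! and (b-count)-2 = (p+p!+2)-2 = p+p!, so i ≠ j-2 fails. So xy^t z = a^{p+p!} b^{p+p!+2} ∉ L.
This contradicts the pumping lemma, so L is not regular.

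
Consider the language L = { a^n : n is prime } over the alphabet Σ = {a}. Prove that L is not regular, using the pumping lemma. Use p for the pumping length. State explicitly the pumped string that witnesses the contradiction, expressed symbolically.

a^{q(1+k)}

Toward a contradiction, assume L is regular with pumping length p.
Let q be a prime with q ≥ p+2 (infinitely many primes exist), and take w = a^q ∈ L with |w| = q ≥ p.
Write w = xyz as guaranteed by the lemma, with |xy| ≤ p and y is nonempty.
Then y = a^k for some k with 1 ≤ k ≤ p.
Since 1 ≤ k ≤ p, |xz| = q-k. Pump with i = q+1: |xy^{q+1}z| = (q-k)+(q+1)k = q+qk = q(1+k), which is composite (both factors ≥ 2). So xy^{q+1}z = a^{q(1+k)} ∉ L.
This contradicts the pumping lemma, so L is not regular.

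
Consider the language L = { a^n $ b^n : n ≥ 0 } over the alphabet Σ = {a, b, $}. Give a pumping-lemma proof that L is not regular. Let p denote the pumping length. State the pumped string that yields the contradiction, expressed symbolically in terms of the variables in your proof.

a^{p+k} $ b^p

Assume L is regular. Let p be the pumping length given by the pumping lemma.
Take w = a^p $ b^p ∈ L with |w| = 2p+1 ≥ p.
The pumping lemma gives a decomposition w = xyz where |xy| ≤ p and |y| ≥ 1.
Since the first p symbols of w are all a's and |xy| ≤ p, y lies entirely in the leading a-block: y = a^k for some k with 1 ≤ k ≤ p.
Pump with i = 2: xy^2z = a^{p+k} $ b^p, which would require p+k = p. But k ≥ 1, so xy^2z ∉ L.
This contradicts the pumping lemma, so L is not regular.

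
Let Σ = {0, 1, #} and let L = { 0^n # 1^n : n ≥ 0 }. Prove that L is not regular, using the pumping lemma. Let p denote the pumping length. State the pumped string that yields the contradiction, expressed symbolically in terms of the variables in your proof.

Toward a contradiction, assume L is regular with pumping length p.
Take w = 0^p # 1^p ∈ L with |w| = 2p+1 ≥ p.
The pumping lemma gives a decomposition w = xyz where |xy| ≤ p and y is nonempty.
Since the first p symbols of w are all 0's and |xy| ≤ p, y lies entirely in the leading 0-block: y = 0^k for some k with 1 ≤ k ≤ p.
Pump with i = 2: xy^2z = 0^{p+k} # 1^p, which would require p+k = p. But k ≥ 1, so xy^2z ∉ L.
Contradiction. Therefore L is not regular.

0^{p+k} # 1^p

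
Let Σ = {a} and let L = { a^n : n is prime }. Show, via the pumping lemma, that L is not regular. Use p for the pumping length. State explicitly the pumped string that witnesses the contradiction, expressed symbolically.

a^{q(1+k)}

Toward a contradiction, assume L is regular with pumping length p.
Let q be a prime with q ≥ p+2 (infinitely many primes exist), and take w = a^q ∈ L with |w| = q ≥ p.
The pumping lemma gives a decomposition w = xyz where |xy| ≤ p and |y| > 0.
Then y = a^k for some k with 1 ≤ k ≤ p.
Since 1 ≤ k ≤ p, |xz| = q-k. Pump with i = q+1: |xy^{q+1}z| = (q-k)+(q+1)k = q+qk = q(1+k), which is composite (both factors ≥ 2). So xy^{q+1}z = a^{q(1+k)} ∉ L.
This contradicts the pumping lemma, so L is not regular.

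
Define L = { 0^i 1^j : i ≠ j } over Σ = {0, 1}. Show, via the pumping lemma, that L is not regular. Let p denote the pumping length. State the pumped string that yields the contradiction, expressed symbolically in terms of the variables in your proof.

Assume L is regular; let p be its pumping constant.
Choose w = 0^p 1^{p+p!}. Since p ≠ p+p!, w ∈ L; and |w| ≥ p.
The pumping lemma gives a decomposition w = xyz where |xy| ≤ p and |y| > 0.
Since the first p symbols of w are all 0's and |xy| ≤ p, y lies entirely in the leading 0-block: y = 0^k for some k with 1 ≤ k ≤ p.
Since 1 ≤ k ≤ p, k divides p!; set t = 1 + p!/k. Then xy^t z has p + (p!/k)·k = p + p! copies of 0. Now the 0-count equals the 1-count, so i ≠ j fails. So xy^t z = 0^{p+p!} 1^{p+p!} ∉ L.
Contradiction. Therefore L is not regular.

0^{p+p!} 1^{p+p!}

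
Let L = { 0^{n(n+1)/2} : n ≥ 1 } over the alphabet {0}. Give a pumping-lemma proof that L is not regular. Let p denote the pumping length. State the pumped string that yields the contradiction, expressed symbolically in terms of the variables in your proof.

0^{p(p+1)/2+k}

Toward a contradiction, assume L is regular with pumping length p.
Take w = 0^{p(p+1)/2} ∈ L with |w| = p(p+1)/2 ≥ p.
Write w = xyz as guaranteed by the lemma, with |xy| ≤ p and |y| ≥ 1.
Then y = 0^k for some k with 1 ≤ k ≤ p.
Pump with i = 2: xy^2z = 0^{p(p+1)/2+k}. Since 1 ≤ k ≤ p, p(p+1)/2 < p(p+1)/2+k ≤ p(p+1)/2+p < (p+1)(p+2)/2, so p(p+1)/2+k is strictly between consecutive triangular numbers. So xy^2z ∉ L.
Contradiction. Therefore L is not regular.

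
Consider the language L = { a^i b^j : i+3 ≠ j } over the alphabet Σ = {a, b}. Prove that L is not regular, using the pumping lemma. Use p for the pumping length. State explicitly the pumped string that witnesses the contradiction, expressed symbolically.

Assume L is regular; let p be its pumping constant.
Choose w = a^p b^{p+p!+3}. Since p ≠ (p+p!+3)-3 = p+p!, w ∈ L; and |w| ≥ p.
The pumping lemma gives a decomposition w = xyz where |xy| ≤ p and y is nonempty.
Since the first p symbols of w are all a's and |xy| ≤ p, y lies entirely in the leading a-block: y = a^k for some k with 1 ≤ k ≤ p.
Since 1 ≤ k ≤ p, k divides p!; set t = 1 + p!/k. Then xy^t z has p + (p!/k)·k = p + p! copies of a. Now the a-count is p+p! and (b-count)-3 = (p+p!+3)-3 = p+p!, so i+3 ≠ j fails. So xy^t z = a^{p+p!} b^{p+p!+3} ∉ L.
This is a contradiction; hence L is not regular.

a^{p+p!} b^{p+p!+3}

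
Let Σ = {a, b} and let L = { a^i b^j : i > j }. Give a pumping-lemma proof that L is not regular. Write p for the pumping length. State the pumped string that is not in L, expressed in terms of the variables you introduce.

a^{p+1-k} b^p

Toward a contradiction, assume L is regular with pumping length p.
Choose w = a^{p+1} b^p ∈ L, with |w| = 2p+1 ≥ p.
The pumping lemma gives a decomposition w = xyz where |xy| ≤ p and |y| ≥ 1.
The first p characters of w are a's, so xy (and hence y) consists only of a's. Write y = a^k, 1 ≤ k ≤ p.
Consider xy^0z = xz = a^{p+1-k} b^p. Since k ≥ 1, the a-count p+1-k is at most p, so i > j fails; thus xz ∉ L.
This is a contradiction; hence L is not regular.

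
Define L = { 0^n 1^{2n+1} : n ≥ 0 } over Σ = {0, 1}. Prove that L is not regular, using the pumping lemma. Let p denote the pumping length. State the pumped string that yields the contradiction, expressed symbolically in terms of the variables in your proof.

Assume L is regular. Let p be the pumping length given by the pumping lemma.
Choose w = 0^p 1^{2p+1}, which is in L with |w| = 3p+1 ≥ p.
The pumping lemma gives a decomposition w = xyz where |xy| ≤ p and |y| ≥ 1.
Since the first p symbols of w are all 0's and |xy| ≤ p, y lies entirely in the leading 0-block: y = 0^k for some k with 1 ≤ k ≤ p.
Pump with i = 2: xy^2z = 0^{p+k} 1^{2p+1}. For this to lie in L we would need 2p+1 = 2(p+k)+1, which forces k = 0. But k ≥ 1, so xy^2z ∉ L.
This is a contradiction; hence L is not regular.

0^{p+k} 1^{2p+1}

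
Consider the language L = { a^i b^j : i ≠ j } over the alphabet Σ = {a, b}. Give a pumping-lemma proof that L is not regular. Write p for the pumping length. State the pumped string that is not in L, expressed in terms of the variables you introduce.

a^{p+p!} b^{p+p!}

Suppose for contradiction that L is regular, and let p be the pumping length.
Choose w = a^p b^{p+p!}. Since p ≠ p+p!, w ∈ L; and |w| ≥ p.
Write w = xyz as guaranteed by the lemma, with |xy| ≤ p and |y| ≥ 1.
The first p characters of w are a's, so xy (and hence y) consists only of a's. Write y = a^k, 1 ≤ k ≤ p.
Since 1 ≤ k ≤ p, k divides p!; set t = 1 + p!/k. Then xy^t z has p + (p!/k)·k = p + p! copies of a. Now the a-count equals the b-count, so i ≠ j fails. So xy^t z = a^{p+p!} b^{p+p!} ∉ L.
Contradiction. Therefore L is not regular.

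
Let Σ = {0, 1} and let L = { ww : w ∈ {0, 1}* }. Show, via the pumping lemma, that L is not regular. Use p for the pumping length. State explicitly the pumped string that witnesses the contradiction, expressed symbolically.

0^{p+k} 1^p 0^p 1^p

Suppose for contradiction that L is regular, and let p be the pumping length.
Take w = 0^p 1^p 0^p 1^p = uu where u = 0^p1^p; then w ∈ L and |w| = 4p ≥ p.
Write w = xyz as guaranteed by the lemma, with |xy| ≤ p and |y| > 0.
The first p characters of w are 0's, so xy (and hence y) consists only of 0's. Write y = 0^k, 1 ≤ k ≤ p.
Pump with i = 2: xy^2z = 0^{p+k} 1^p 0^p 1^p, of length 4p+k. Suppose this equals vv. The string starts with 0 and ends with 1, so v does too; thus the boundary between the two copies of v is a 1→0 transition. There is exactly one such transition, at position 2p+k, so |v| = 2p+k and |vv| = 4p+2k ≠ 4p+k since k ≥ 1. So xy^2z ∉ L.
This is a contradiction; hence L is not regular.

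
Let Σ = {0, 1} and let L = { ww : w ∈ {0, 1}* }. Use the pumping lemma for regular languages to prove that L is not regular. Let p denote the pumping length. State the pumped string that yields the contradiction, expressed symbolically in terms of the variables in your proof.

0^{p+k} 1^p 0^p 1^p

Assume L is regular. Let p be the pumping length given by the pumping lemma.
Take w = 0^p 1^p 0^p 1^p = uu where u = 0^p1^p; then w ∈ L and |w| = 4p ≥ p.
The pumping lemma gives a decomposition w = xyz where |xy| ≤ p and y is nonempty.
The first p characters of w are 0's, so xy (and hence y) consists only of 0's. Write y = 0^k, 1 ≤ k ≤ p.
Pump with i = 2: xy^2z = 0^{p+k} 1^p 0^p 1^p, of length 4p+k. Suppose this equals vv. The string starts with 0 and ends with 1, so v does too; thus the boundary between the two copies of v is a 1→0 transition. There is exactly one such transition, at position 2p+k, so |v| = 2p+k and |vv| = 4p+2k ≠ 4p+k since k ≥ 1. So xy^2z ∉ L.
This contradicts the pumping lemma, so L is not regular.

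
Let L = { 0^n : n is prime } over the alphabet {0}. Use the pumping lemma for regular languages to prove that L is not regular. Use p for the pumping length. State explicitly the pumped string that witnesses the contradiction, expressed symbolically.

0^{q(1+k)}

Suppose for contradiction that L is regular, and let p be the pumping length.
Let q be a prime with q ≥ p+2 (infinitely many primes exist), and take w = 0^q ∈ L with |w| = q ≥ p.
By the pumping lemma, w = xyz with |xy| ≤ p and |y| > 0.
Then y = 0^k for some k with 1 ≤ k ≤ p.
Since 1 ≤ k ≤ p, |xz| = q-k. Pump with i = q+1: |xy^{q+1}z| = (q-k)+(q+1)k = q+qk = q(1+k), which is composite (both factors ≥ 2). So xy^{q+1}z = 0^{q(1+k)} ∉ L.
This is a contradiction; hence L is not regular.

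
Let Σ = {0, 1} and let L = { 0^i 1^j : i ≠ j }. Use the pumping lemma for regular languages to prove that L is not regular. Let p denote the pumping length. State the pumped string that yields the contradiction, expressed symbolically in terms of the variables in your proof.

Toward a contradiction, assume L is regular with pumping length p.
Choose w = 0^p 1^{p+p!}. Since p ≠ p+p!, w ∈ L; and |w| ≥ p.
By the pumping lemma, w = xyz with |xy| ≤ p and y is nonempty.
The first p characters of w are 0's, so xy (and hence y) consists only of 0's. Write y = 0^k, 1 ≤ k ≤ p.
Since 1 ≤ k ≤ p, k divides p!; set t = 1 + p!/k. Then xy^t z has p + (p!/k)·k = p + p! copies of 0. Now the 0-count equals the 1-count, so i ≠ j fails. So xy^t z = 0^{p+p!} 1^{p+p!} ∉ L.
This contradicts the pumping lemma, so L is not regular.

0^{p+p!} 1^{p+p!}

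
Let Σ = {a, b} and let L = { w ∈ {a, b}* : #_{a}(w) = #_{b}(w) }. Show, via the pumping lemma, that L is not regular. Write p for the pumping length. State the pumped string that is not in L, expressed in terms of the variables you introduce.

Assume L is regular; let p be its pumping constant.
Choose w = a^p b^p ∈ L with |w| = 2p ≥ p.
The pumping lemma gives a decomposition w = xyz where |xy| ≤ p and |y| > 0.
Since the first p symbols of w are all a's and |xy| ≤ p, y lies entirely in the leading a-block: y = a^k for some k with 1 ≤ k ≤ p.
Pump with i = 2: xy^2z = a^{p+k} b^p has p+k occurrences of a but only p of b. Since k ≥ 1 the counts differ, so xy^2z ∉ L.
This contradicts the pumping lemma, so L is not regular.

a^{p+k} b^p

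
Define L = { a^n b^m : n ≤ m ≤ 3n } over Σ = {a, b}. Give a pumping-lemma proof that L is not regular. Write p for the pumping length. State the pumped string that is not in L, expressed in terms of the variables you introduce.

Assume L is regular. Let p be the pumping length given by the pumping lemma.
Take w = a^p b^p ∈ L (since p ≤ p ≤ 3p), with |w| = 2p ≥ p.
Write w = xyz as guaranteed by the lemma, with |xy| ≤ p and |y| ≥ 1.
The first p characters of w are a's, so xy (and hence y) consists only of a's. Write y = a^k, 1 ≤ k ≤ p.
Pump with i = 2: xy^2z = a^{p+k} b^p. Now n = p+k > p = m, so the condition n ≤ m fails. Thus xy^2z ∉ L.
This contradicts the pumping lemma, so L is not regular.

a^{p+k} b^p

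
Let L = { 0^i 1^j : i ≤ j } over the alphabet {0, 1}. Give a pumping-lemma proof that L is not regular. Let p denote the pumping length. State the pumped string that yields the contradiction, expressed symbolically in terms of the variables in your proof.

0^{p+k} 1^p

Toward a contradiction, assume L is regular with pumping length p.
Choose w = 0^p 1^p ∈ L, with |w| = 2p ≥ p.
By the pumping lemma, w = xyz with |xy| ≤ p and y is nonempty.
Because |xy| ≤ p and w begins with p copies of 0, we have y = 0^k with 1 ≤ k ≤ p.
Consider xy^2z = 0^{p+k} 1^p. Since k ≥ 1, the 0-count p+k exceeds the 1-count p, so i ≤ j fails; thus xy^2z ∉ L.
This contradicts the pumping lemma, so L is not regular.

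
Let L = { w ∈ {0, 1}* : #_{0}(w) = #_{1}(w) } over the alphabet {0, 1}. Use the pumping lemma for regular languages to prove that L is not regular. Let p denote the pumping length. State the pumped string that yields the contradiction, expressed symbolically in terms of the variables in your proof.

Assume L is regular. Let p be the pumping length given by the pumping lemma.
Choose w = 0^p 1^p ∈ L with |w| = 2p ≥ p.
Write w = xyz as guaranteed by the lemma, with |xy| ≤ p and |y| > 0.
Since the first p symbols of w are all 0's and |xy| ≤ p, y lies entirely in the leading 0-block: y = 0^k for some k with 1 ≤ k ≤ p.
Pump with i = 2: xy^2z = 0^{p+k} 1^p has p+k occurrences of 0 but only p of 1. Since k ≥ 1 the counts differ, so xy^2z ∉ L.
This contradicts the pumping lemma, so L is not regular.

0^{p+k} 1^p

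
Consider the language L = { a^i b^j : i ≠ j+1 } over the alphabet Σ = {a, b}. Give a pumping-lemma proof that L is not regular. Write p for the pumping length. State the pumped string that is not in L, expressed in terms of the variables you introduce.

Toward a contradiction, assume L is regular with pumping length p.
Choose w = a^p b^{p+p!-1}. Since p ≠ (p+p!-1)+1 = p+p!, w ∈ L; and |w| ≥ p.
The pumping lemma gives a decomposition w = xyz where |xy| ≤ p and y is nonempty.
The first p characters of w are a's, so xy (and hence y) consists only of a's. Write y = a^k, 1 ≤ k ≤ p.
Since 1 ≤ k ≤ p, k divides p!; set t = 1 + p!/k. Then xy^t z has p + (p!/k)·k = p + p! copies of a. Now the a-count is p+p! and (b-count)+1 = (p+p!-1)+1 = p+p!, so i ≠ j+1 fails. So xy^t z = a^{p+p!} b^{p+p!-1} ∉ L.
This is a contradiction; hence L is not regular.

a^{p+p!} b^{p+p!-1}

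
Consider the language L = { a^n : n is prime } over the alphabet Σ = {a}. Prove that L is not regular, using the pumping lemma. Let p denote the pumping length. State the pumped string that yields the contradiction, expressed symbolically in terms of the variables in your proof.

Assume L is regular; let p be its pumping constant.
Let q be a prime with q ≥ p+2 (infinitely many primes exist), and take w = a^q ∈ L with |w| = q ≥ p.
The pumping lemma gives a decomposition w = xyz where |xy| ≤ p and |y| > 0.
Then y = a^k for some k with 1 ≤ k ≤ p.
Since 1 ≤ k ≤ p, |xz| = q-k. Pump with i = q+1: |xy^{q+1}z| = (q-k)+(q+1)k = q+qk = q(1+k), which is composite (both factors ≥ 2). So xy^{q+1}z = a^{q(1+k)} ∉ L.
Contradiction. Therefore L is not regular.

a^{q(1+k)}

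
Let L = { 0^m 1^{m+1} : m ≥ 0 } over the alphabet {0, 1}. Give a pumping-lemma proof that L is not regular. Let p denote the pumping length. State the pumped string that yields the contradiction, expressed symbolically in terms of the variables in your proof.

Toward a contradiction, assume L is regular with pumping length p.
Choose w = 0^p 1^{p+1}, which is in L with |w| = 2p+1 ≥ p.
The pumping lemma gives a decomposition w = xyz where |xy| ≤ p and y is nonempty.
Because |xy| ≤ p and w begins with p copies of 0, we have y = 0^k with 1 ≤ k ≤ p.
Pump with i = 2: xy^2z = 0^{p+k} 1^{p+1}. For this to lie in L we would need p+1 = (p+k)+1, which forces k = 0. But k ≥ 1, so xy^2z ∉ L.
This contradicts the pumping lemma, so L is not regular.

0^{p+k} 1^{p+1}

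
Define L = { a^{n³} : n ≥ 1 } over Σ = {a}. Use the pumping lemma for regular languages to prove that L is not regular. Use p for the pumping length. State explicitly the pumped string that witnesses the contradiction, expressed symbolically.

a^{p³+k}

Suppose for contradiction that L is regular, and let p be the pumping length.
Take w = a^{p³} ∈ L with |w| = p³ ≥ p.
By the pumping lemma, w = xyz with |xy| ≤ p and |y| ≥ 1.
Then y = a^k for some k with 1 ≤ k ≤ p.
Pump with i = 2: xy^2z = a^{p³+k}. Since 1 ≤ k ≤ p, p³ < p³+k ≤ p³+p < p³+3p²+3p+1 = (p+1)³, so p³+k is not a perfect cube. So xy^2z ∉ L.
Contradiction. Therefore L is not regular.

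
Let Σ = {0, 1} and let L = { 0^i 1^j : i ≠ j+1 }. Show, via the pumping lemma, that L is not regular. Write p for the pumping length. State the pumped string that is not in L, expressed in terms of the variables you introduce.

Assume L is regular. Let p be the pumping length given by the pumping lemma.
Choose w = 0^p 1^{p+p!-1}. Since p ≠ (p+p!-1)+1 = p+p!, w ∈ L; and |w| ≥ p.
Write w = xyz as guaranteed by the lemma, with |xy| ≤ p and y is nonempty.
Since the first p symbols of w are all 0's and |xy| ≤ p, y lies entirely in the leading 0-block: y = 0^k for some k with 1 ≤ k ≤ p.
Since 1 ≤ k ≤ p, k divides p!; set t = 1 + p!/k. Then xy^t z has p + (p!/k)·k = p + p! copies of 0. Now the 0-count is p+p! and (1-count)+1 = (p+p!-1)+1 = p+p!, so i ≠ j+1 fails. So xy^t z = 0^{p+p!} 1^{p+p!-1} ∉ L.
This is a contradiction; hence L is not regular.

0^{p+p!} 1^{p+p!-1}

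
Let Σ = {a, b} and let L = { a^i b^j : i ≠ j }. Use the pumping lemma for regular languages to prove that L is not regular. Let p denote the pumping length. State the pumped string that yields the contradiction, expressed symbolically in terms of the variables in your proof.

a^{p+p!} b^{p+p!}

Assume L is regular; let p be its pumping constant.
Choose w = a^p b^{p+p!}. Since p ≠ p+p!, w ∈ L; and |w| ≥ p.
Write w = xyz as guaranteed by the lemma, with |xy| ≤ p and |y| ≥ 1.
Since the first p symbols of w are all a's and |xy| ≤ p, y lies entirely in the leading a-block: y = a^k for some k with 1 ≤ k ≤ p.
Since 1 ≤ k ≤ p, k divides p!; set t = 1 + p!/k. Then xy^t z has p + (p!/k)·k = p + p! copies of a. Now the a-count equals the b-count, so i ≠ j fails. So xy^t z = a^{p+p!} b^{p+p!} ∉ L.
Contradiction. Therefore L is not regular.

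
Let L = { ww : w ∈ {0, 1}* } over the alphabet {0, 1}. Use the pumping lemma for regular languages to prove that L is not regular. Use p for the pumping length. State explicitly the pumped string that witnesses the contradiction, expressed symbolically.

Toward a contradiction, assume L is regular with pumping length p.
Take w = 0^p 1^p 0^p 1^p = uu where u = 0^p1^p; then w ∈ L and |w| = 4p ≥ p.
The pumping lemma gives a decomposition w = xyz where |xy| ≤ p and |y| ≥ 1.
The first p characters of w are 0's, so xy (and hence y) consists only of 0's. Write y = 0^k, 1 ≤ k ≤ p.
Pump with i = 2: xy^2z = 0^{p+k} 1^p 0^p 1^p, of length 4p+k. Suppose this equals vv. The string starts with 0 and ends with 1, so v does too; thus the boundary between the two copies of v is a 1→0 transition. There is exactly one such transition, at position 2p+k, so |v| = 2p+k and |vv| = 4p+2k ≠ 4p+k since k ≥ 1. So xy^2z ∉ L.
This contradicts the pumping lemma, so L is not regular.

0^{p+k} 1^p 0^p 1^p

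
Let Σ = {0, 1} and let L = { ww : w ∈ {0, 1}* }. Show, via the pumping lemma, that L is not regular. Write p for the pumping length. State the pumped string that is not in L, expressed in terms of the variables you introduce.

0^{p+k} 1^p 0^p 1^p

Toward a contradiction, assume L is regular with pumping length p.
Take w = 0^p 1^p 0^p 1^p = uu where u = 0^p1^p; then w ∈ L and |w| = 4p ≥ p.
By the pumping lemma, w = xyz with |xy| ≤ p and y is nonempty.
The first p characters of w are 0's, so xy (and hence y) consists only of 0's. Write y = 0^k, 1 ≤ k ≤ p.
Pump with i = 2: xy^2z = 0^{p+k} 1^p 0^p 1^p, of length 4p+k. Suppose this equals vv. The string starts with 0 and ends with 1, so v does too; thus the boundary between the two copies of v is a 1→0 transition. There is exactly one such transition, at position 2p+k, so |v| = 2p+k and |vv| = 4p+2k ≠ 4p+k since k ≥ 1. So xy^2z ∉ L.
This contradicts the pumping lemma, so L is not regular.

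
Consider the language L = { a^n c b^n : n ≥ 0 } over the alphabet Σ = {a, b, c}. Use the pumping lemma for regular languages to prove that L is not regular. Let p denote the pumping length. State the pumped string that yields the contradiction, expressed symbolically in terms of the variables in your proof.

a^{p+k} c b^p

Suppose for contradiction that L is regular, and let p be the pumping length.
Take w = a^p c b^p ∈ L with |w| = 2p+1 ≥ p.
Write w = xyz as guaranteed by the lemma, with |xy| ≤ p and |y| ≥ 1.
Because |xy| ≤ p and w begins with p copies of a, we have y = a^k with 1 ≤ k ≤ p.
Pump with i = 2: xy^2z = a^{p+k} c b^p, which would require p+k = p. But k ≥ 1, so xy^2z ∉ L.
Contradiction. Therefore L is not regular.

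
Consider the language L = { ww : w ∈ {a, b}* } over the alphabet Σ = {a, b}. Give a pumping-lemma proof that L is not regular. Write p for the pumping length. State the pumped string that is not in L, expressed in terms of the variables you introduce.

a^{p+k} b^p a^p b^p

Toward a contradiction, assume L is regular with pumping length p.
Take w = a^p b^p a^p b^p = uu where u = a^pb^p; then w ∈ L and |w| = 4p ≥ p.
Write w = xyz as guaranteed by the lemma, with |xy| ≤ p and |y| ≥ 1.
Because |xy| ≤ p and w begins with p copies of a, we have y = a^k with 1 ≤ k ≤ p.
Pump with i = 2: xy^2z = a^{p+k} b^p a^p b^p, of length 4p+k. Suppose this equals vv. The string starts with a and ends with b, so v does too; thus the boundary between the two copies of v is a b→a transition. There is exactly one such transition, at position 2p+k, so |v| = 2p+k and |vv| = 4p+2k ≠ 4p+k since k ≥ 1. So xy^2z ∉ L.
Contradiction. Therefore L is not regular.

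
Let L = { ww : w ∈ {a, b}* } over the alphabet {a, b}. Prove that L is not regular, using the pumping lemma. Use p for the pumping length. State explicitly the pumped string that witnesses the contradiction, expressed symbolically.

Suppose for contradiction that L is regular, and let p be the pumping length.
Take w = a^p b^p a^p b^p = uu where u = a^pb^p; then w ∈ L and |w| = 4p ≥ p.
Write w = xyz as guaranteed by the lemma, with |xy| ≤ p and y is nonempty.
Since the first p symbols of w are all a's and |xy| ≤ p, y lies entirely in the leading a-block: y = a^k for some k with 1 ≤ k ≤ p.
Pump with i = 2: xy^2z = a^{p+k} b^p a^p b^p, of length 4p+k. Suppose this equals vv. The string starts with a and ends with b, so v does too; thus the boundary between the two copies of v is a b→a transition. There is exactly one such transition, at position 2p+k, so |v| = 2p+k and |vv| = 4p+2k ≠ 4p+k since k ≥ 1. So xy^2z ∉ L.
Contradiction. Therefore L is not regular.

a^{p+k} b^p a^p b^p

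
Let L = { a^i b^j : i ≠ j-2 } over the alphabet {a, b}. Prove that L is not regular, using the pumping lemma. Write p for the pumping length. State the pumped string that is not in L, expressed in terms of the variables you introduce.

a^{p+p!} b^{p+p!+2}

Assume L is regular; let p be its pumping constant.
Choose w = a^p b^{p+p!+2}. Since p ≠ (p+p!+2)-2 = p+p!, w ∈ L; and |w| ≥ p.
By the pumping lemma, w = xyz with |xy| ≤ p and |y| > 0.
The first p characters of w are a's, so xy (and hence y) consists only of a's. Write y = a^k, 1 ≤ k ≤ p.
Since 1 ≤ k ≤ p, k divides p!; set t = 1 + p!/k. Then xy^t z has p + (p!/k)·k = p + p! copies of a. Now the a-count is p+p! and (b-count)-2 = (p+p!+2)-2 = p+p!, so i ≠ j-2 fails. So xy^t z = a^{p+p!} b^{p+p!+2} ∉ L.
Contradiction. Therefore L is not regular.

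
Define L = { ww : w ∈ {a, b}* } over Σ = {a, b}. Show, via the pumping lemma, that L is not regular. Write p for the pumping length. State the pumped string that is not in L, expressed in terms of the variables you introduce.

a^{p+k} b^p a^p b^p

Assume L is regular; let p be its pumping constant.
Take w = a^p b^p a^p b^p = uu where u = a^pb^p; then w ∈ L and |w| = 4p ≥ p.
By the pumping lemma, w = xyz with |xy| ≤ p and |y| ≥ 1.
Since the first p symbols of w are all a's and |xy| ≤ p, y lies entirely in the leading a-block: y = a^k for some k with 1 ≤ k ≤ p.
Pump with i = 2: xy^2z = a^{p+k} b^p a^p b^p, of length 4p+k. Suppose this equals vv. The string starts with a and ends with b, so v does too; thus the boundary between the two copies of v is a b→a transition. There is exactly one such transition, at position 2p+k, so |v| = 2p+k and |vv| = 4p+2k ≠ 4p+k since k ≥ 1. So xy^2z ∉ L.
Contradiction. Therefore L is not regular.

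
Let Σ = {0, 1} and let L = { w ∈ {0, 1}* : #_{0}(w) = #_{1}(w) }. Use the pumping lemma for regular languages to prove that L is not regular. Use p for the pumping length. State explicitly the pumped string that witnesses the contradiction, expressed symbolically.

Toward a contradiction, assume L is regular with pumping length p.
Choose w = 0^p 1^p ∈ L with |w| = 2p ≥ p.
Write w = xyz as guaranteed by the lemma, with |xy| ≤ p and |y| ≥ 1.
Since the first p symbols of w are all 0's and |xy| ≤ p, y lies entirely in the leading 0-block: y = 0^k for some k with 1 ≤ k ≤ p.
Pump with i = 2: xy^2z = 0^{p+k} 1^p has p+k occurrences of 0 but only p of 1. Since k ≥ 1 the counts differ, so xy^2z ∉ L.
This contradicts the pumping lemma, so L is not regular.

0^{p+k} 1^p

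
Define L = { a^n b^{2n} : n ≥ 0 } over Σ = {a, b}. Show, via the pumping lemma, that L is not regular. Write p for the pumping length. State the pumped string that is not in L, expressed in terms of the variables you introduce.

Assume L is regular; let p be its pumping constant.
Choose w = a^p b^{2p}, which is in L with |w| = 3p ≥ p.
The pumping lemma gives a decomposition w = xyz where |xy| ≤ p and |y| > 0.
Because |xy| ≤ p and w begins with p copies of a, we have y = a^k with 1 ≤ k ≤ p.
Pump with i = 2: xy^2z = a^{p+k} b^{2p}. For this to lie in L we would need 2p = 2(p+k), which forces k = 0. But k ≥ 1, so xy^2z ∉ L.
This contradicts the pumping lemma, so L is not regular.

a^{p+k} b^{2p}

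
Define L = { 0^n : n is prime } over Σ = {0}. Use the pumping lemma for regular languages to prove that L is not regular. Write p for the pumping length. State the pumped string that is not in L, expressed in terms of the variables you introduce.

Suppose for contradiction that L is regular, and let p be the pumping length.
Let q be a prime with q ≥ p+2 (infinitely many primes exist), and take w = 0^q ∈ L with |w| = q ≥ p.
Write w = xyz as guaranteed by the lemma, with |xy| ≤ p and y is nonempty.
Then y = 0^k for some k with 1 ≤ k ≤ p.
Since 1 ≤ k ≤ p, |xz| = q-k. Pump with i = q+1: |xy^{q+1}z| = (q-k)+(q+1)k = q+qk = q(1+k), which is composite (both factors ≥ 2). So xy^{q+1}z = 0^{q(1+k)} ∉ L.
This contradicts the pumping lemma, so L is not regular.

0^{q(1+k)}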